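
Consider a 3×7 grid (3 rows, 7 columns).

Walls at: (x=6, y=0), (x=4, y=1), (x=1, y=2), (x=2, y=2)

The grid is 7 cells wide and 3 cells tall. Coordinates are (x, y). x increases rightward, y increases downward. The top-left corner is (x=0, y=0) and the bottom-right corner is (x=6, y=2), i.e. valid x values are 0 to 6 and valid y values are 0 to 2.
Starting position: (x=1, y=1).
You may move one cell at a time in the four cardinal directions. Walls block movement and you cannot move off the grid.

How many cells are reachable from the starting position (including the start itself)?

Answer: Reachable cells: 17

Derivation:
BFS flood-fill from (x=1, y=1):
  Distance 0: (x=1, y=1)
  Distance 1: (x=1, y=0), (x=0, y=1), (x=2, y=1)
  Distance 2: (x=0, y=0), (x=2, y=0), (x=3, y=1), (x=0, y=2)
  Distance 3: (x=3, y=0), (x=3, y=2)
  Distance 4: (x=4, y=0), (x=4, y=2)
  Distance 5: (x=5, y=0), (x=5, y=2)
  Distance 6: (x=5, y=1), (x=6, y=2)
  Distance 7: (x=6, y=1)
Total reachable: 17 (grid has 17 open cells total)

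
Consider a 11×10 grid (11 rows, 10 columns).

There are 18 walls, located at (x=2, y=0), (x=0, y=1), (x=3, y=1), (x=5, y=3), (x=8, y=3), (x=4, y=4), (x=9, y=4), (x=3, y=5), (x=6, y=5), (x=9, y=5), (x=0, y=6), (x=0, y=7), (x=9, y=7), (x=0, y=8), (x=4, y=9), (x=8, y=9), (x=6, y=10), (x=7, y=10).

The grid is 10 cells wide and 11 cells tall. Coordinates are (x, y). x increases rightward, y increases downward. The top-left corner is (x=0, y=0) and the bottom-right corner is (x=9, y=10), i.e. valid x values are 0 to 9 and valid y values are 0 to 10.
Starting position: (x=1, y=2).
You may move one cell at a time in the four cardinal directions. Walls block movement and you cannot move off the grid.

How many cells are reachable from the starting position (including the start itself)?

Answer: Reachable cells: 92

Derivation:
BFS flood-fill from (x=1, y=2):
  Distance 0: (x=1, y=2)
  Distance 1: (x=1, y=1), (x=0, y=2), (x=2, y=2), (x=1, y=3)
  Distance 2: (x=1, y=0), (x=2, y=1), (x=3, y=2), (x=0, y=3), (x=2, y=3), (x=1, y=4)
  Distance 3: (x=0, y=0), (x=4, y=2), (x=3, y=3), (x=0, y=4), (x=2, y=4), (x=1, y=5)
  Distance 4: (x=4, y=1), (x=5, y=2), (x=4, y=3), (x=3, y=4), (x=0, y=5), (x=2, y=5), (x=1, y=6)
  Distance 5: (x=4, y=0), (x=5, y=1), (x=6, y=2), (x=2, y=6), (x=1, y=7)
  Distance 6: (x=3, y=0), (x=5, y=0), (x=6, y=1), (x=7, y=2), (x=6, y=3), (x=3, y=6), (x=2, y=7), (x=1, y=8)
  Distance 7: (x=6, y=0), (x=7, y=1), (x=8, y=2), (x=7, y=3), (x=6, y=4), (x=4, y=6), (x=3, y=7), (x=2, y=8), (x=1, y=9)
  Distance 8: (x=7, y=0), (x=8, y=1), (x=9, y=2), (x=5, y=4), (x=7, y=4), (x=4, y=5), (x=5, y=6), (x=4, y=7), (x=3, y=8), (x=0, y=9), (x=2, y=9), (x=1, y=10)
  Distance 9: (x=8, y=0), (x=9, y=1), (x=9, y=3), (x=8, y=4), (x=5, y=5), (x=7, y=5), (x=6, y=6), (x=5, y=7), (x=4, y=8), (x=3, y=9), (x=0, y=10), (x=2, y=10)
  Distance 10: (x=9, y=0), (x=8, y=5), (x=7, y=6), (x=6, y=7), (x=5, y=8), (x=3, y=10)
  Distance 11: (x=8, y=6), (x=7, y=7), (x=6, y=8), (x=5, y=9), (x=4, y=10)
  Distance 12: (x=9, y=6), (x=8, y=7), (x=7, y=8), (x=6, y=9), (x=5, y=10)
  Distance 13: (x=8, y=8), (x=7, y=9)
  Distance 14: (x=9, y=8)
  Distance 15: (x=9, y=9)
  Distance 16: (x=9, y=10)
  Distance 17: (x=8, y=10)
Total reachable: 92 (grid has 92 open cells total)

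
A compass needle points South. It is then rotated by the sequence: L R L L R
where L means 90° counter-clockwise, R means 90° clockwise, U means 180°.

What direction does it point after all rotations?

Answer: Final heading: East

Derivation:
Start: South
  L (left (90° counter-clockwise)) -> East
  R (right (90° clockwise)) -> South
  L (left (90° counter-clockwise)) -> East
  L (left (90° counter-clockwise)) -> North
  R (right (90° clockwise)) -> East
Final: East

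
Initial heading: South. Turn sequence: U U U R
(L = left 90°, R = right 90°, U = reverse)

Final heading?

Answer: Final heading: East

Derivation:
Start: South
  U (U-turn (180°)) -> North
  U (U-turn (180°)) -> South
  U (U-turn (180°)) -> North
  R (right (90° clockwise)) -> East
Final: East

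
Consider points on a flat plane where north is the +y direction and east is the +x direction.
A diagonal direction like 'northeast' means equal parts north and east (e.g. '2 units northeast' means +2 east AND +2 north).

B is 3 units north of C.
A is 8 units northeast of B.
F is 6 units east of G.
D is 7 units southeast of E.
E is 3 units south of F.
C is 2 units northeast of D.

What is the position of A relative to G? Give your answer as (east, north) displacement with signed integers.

Place G at the origin (east=0, north=0).
  F is 6 units east of G: delta (east=+6, north=+0); F at (east=6, north=0).
  E is 3 units south of F: delta (east=+0, north=-3); E at (east=6, north=-3).
  D is 7 units southeast of E: delta (east=+7, north=-7); D at (east=13, north=-10).
  C is 2 units northeast of D: delta (east=+2, north=+2); C at (east=15, north=-8).
  B is 3 units north of C: delta (east=+0, north=+3); B at (east=15, north=-5).
  A is 8 units northeast of B: delta (east=+8, north=+8); A at (east=23, north=3).
Therefore A relative to G: (east=23, north=3).

Answer: A is at (east=23, north=3) relative to G.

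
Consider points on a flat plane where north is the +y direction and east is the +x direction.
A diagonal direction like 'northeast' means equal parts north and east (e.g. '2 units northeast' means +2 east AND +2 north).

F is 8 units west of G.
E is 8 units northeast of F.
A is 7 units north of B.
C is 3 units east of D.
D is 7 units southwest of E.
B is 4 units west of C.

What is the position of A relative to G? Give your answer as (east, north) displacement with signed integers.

Answer: A is at (east=-8, north=8) relative to G.

Derivation:
Place G at the origin (east=0, north=0).
  F is 8 units west of G: delta (east=-8, north=+0); F at (east=-8, north=0).
  E is 8 units northeast of F: delta (east=+8, north=+8); E at (east=0, north=8).
  D is 7 units southwest of E: delta (east=-7, north=-7); D at (east=-7, north=1).
  C is 3 units east of D: delta (east=+3, north=+0); C at (east=-4, north=1).
  B is 4 units west of C: delta (east=-4, north=+0); B at (east=-8, north=1).
  A is 7 units north of B: delta (east=+0, north=+7); A at (east=-8, north=8).
Therefore A relative to G: (east=-8, north=8).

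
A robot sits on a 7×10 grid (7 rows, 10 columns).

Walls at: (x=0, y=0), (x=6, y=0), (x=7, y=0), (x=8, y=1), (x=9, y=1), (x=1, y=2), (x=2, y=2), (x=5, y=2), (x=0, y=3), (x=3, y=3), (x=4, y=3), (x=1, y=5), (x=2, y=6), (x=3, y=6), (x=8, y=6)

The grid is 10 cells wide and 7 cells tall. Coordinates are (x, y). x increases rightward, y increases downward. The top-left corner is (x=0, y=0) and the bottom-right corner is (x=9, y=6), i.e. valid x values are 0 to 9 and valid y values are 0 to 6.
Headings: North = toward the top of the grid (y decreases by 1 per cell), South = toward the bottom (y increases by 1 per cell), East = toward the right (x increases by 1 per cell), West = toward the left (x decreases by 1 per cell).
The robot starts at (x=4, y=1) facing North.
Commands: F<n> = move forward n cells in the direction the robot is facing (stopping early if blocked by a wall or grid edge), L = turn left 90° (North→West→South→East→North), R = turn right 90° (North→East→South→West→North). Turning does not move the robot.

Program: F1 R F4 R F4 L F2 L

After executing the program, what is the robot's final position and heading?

Start: (x=4, y=1), facing North
  F1: move forward 1, now at (x=4, y=0)
  R: turn right, now facing East
  F4: move forward 1/4 (blocked), now at (x=5, y=0)
  R: turn right, now facing South
  F4: move forward 1/4 (blocked), now at (x=5, y=1)
  L: turn left, now facing East
  F2: move forward 2, now at (x=7, y=1)
  L: turn left, now facing North
Final: (x=7, y=1), facing North

Answer: Final position: (x=7, y=1), facing North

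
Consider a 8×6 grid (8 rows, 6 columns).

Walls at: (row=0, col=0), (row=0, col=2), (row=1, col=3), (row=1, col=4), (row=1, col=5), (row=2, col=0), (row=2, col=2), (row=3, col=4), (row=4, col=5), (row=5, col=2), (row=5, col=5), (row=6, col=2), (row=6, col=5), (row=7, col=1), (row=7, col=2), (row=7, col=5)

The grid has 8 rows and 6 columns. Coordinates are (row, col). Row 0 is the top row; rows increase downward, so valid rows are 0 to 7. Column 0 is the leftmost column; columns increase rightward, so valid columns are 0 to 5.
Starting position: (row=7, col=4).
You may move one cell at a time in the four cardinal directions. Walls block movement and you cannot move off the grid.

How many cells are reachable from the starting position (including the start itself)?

BFS flood-fill from (row=7, col=4):
  Distance 0: (row=7, col=4)
  Distance 1: (row=6, col=4), (row=7, col=3)
  Distance 2: (row=5, col=4), (row=6, col=3)
  Distance 3: (row=4, col=4), (row=5, col=3)
  Distance 4: (row=4, col=3)
  Distance 5: (row=3, col=3), (row=4, col=2)
  Distance 6: (row=2, col=3), (row=3, col=2), (row=4, col=1)
  Distance 7: (row=2, col=4), (row=3, col=1), (row=4, col=0), (row=5, col=1)
  Distance 8: (row=2, col=1), (row=2, col=5), (row=3, col=0), (row=5, col=0), (row=6, col=1)
  Distance 9: (row=1, col=1), (row=3, col=5), (row=6, col=0)
  Distance 10: (row=0, col=1), (row=1, col=0), (row=1, col=2), (row=7, col=0)
Total reachable: 29 (grid has 32 open cells total)

Answer: Reachable cells: 29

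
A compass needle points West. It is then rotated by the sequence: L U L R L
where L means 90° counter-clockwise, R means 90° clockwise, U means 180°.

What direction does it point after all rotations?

Answer: Final heading: West

Derivation:
Start: West
  L (left (90° counter-clockwise)) -> South
  U (U-turn (180°)) -> North
  L (left (90° counter-clockwise)) -> West
  R (right (90° clockwise)) -> North
  L (left (90° counter-clockwise)) -> West
Final: West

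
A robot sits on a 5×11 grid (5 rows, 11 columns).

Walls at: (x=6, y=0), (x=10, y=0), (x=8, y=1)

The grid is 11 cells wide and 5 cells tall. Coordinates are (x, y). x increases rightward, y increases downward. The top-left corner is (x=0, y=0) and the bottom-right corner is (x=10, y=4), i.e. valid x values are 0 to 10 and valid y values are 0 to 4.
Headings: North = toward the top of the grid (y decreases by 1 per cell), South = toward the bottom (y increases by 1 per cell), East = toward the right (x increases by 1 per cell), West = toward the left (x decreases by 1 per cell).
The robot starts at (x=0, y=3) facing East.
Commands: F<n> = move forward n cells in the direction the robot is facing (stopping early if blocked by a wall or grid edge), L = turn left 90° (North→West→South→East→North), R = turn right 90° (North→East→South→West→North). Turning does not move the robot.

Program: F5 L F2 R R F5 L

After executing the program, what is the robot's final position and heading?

Start: (x=0, y=3), facing East
  F5: move forward 5, now at (x=5, y=3)
  L: turn left, now facing North
  F2: move forward 2, now at (x=5, y=1)
  R: turn right, now facing East
  R: turn right, now facing South
  F5: move forward 3/5 (blocked), now at (x=5, y=4)
  L: turn left, now facing East
Final: (x=5, y=4), facing East

Answer: Final position: (x=5, y=4), facing East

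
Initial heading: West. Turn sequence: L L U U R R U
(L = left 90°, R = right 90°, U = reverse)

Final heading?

Answer: Final heading: East

Derivation:
Start: West
  L (left (90° counter-clockwise)) -> South
  L (left (90° counter-clockwise)) -> East
  U (U-turn (180°)) -> West
  U (U-turn (180°)) -> East
  R (right (90° clockwise)) -> South
  R (right (90° clockwise)) -> West
  U (U-turn (180°)) -> East
Final: East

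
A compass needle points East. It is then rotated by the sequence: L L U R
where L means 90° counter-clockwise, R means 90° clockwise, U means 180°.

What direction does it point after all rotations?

Answer: Final heading: South

Derivation:
Start: East
  L (left (90° counter-clockwise)) -> North
  L (left (90° counter-clockwise)) -> West
  U (U-turn (180°)) -> East
  R (right (90° clockwise)) -> South
Final: South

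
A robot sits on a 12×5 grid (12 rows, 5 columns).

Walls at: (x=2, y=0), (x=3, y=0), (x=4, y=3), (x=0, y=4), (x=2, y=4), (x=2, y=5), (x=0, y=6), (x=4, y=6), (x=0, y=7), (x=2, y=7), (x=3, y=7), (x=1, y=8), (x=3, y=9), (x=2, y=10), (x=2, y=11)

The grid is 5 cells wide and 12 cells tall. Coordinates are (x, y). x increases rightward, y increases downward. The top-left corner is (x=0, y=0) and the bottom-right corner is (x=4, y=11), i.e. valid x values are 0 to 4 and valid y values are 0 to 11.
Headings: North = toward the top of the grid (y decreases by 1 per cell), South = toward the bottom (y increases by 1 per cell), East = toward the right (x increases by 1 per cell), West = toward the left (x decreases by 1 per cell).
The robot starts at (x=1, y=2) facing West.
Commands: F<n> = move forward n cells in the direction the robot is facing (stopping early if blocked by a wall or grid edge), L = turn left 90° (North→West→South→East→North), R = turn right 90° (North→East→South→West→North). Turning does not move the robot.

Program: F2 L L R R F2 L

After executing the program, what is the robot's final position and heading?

Start: (x=1, y=2), facing West
  F2: move forward 1/2 (blocked), now at (x=0, y=2)
  L: turn left, now facing South
  L: turn left, now facing East
  R: turn right, now facing South
  R: turn right, now facing West
  F2: move forward 0/2 (blocked), now at (x=0, y=2)
  L: turn left, now facing South
Final: (x=0, y=2), facing South

Answer: Final position: (x=0, y=2), facing South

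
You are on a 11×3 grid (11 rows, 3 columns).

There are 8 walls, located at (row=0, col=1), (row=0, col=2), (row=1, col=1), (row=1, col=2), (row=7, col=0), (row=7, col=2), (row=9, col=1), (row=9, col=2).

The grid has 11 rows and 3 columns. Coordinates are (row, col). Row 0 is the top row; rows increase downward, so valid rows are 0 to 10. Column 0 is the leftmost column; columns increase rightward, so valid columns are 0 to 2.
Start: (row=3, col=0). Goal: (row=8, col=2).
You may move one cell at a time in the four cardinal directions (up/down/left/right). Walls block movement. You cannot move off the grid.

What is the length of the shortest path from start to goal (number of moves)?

Answer: Shortest path length: 7

Derivation:
BFS from (row=3, col=0) until reaching (row=8, col=2):
  Distance 0: (row=3, col=0)
  Distance 1: (row=2, col=0), (row=3, col=1), (row=4, col=0)
  Distance 2: (row=1, col=0), (row=2, col=1), (row=3, col=2), (row=4, col=1), (row=5, col=0)
  Distance 3: (row=0, col=0), (row=2, col=2), (row=4, col=2), (row=5, col=1), (row=6, col=0)
  Distance 4: (row=5, col=2), (row=6, col=1)
  Distance 5: (row=6, col=2), (row=7, col=1)
  Distance 6: (row=8, col=1)
  Distance 7: (row=8, col=0), (row=8, col=2)  <- goal reached here
One shortest path (7 moves): (row=3, col=0) -> (row=3, col=1) -> (row=4, col=1) -> (row=5, col=1) -> (row=6, col=1) -> (row=7, col=1) -> (row=8, col=1) -> (row=8, col=2)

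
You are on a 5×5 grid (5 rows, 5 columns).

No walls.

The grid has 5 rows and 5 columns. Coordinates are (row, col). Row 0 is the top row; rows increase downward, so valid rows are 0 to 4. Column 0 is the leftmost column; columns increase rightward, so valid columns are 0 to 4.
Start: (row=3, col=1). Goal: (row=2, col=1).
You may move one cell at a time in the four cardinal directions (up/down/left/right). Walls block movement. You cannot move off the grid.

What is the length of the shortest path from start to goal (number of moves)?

BFS from (row=3, col=1) until reaching (row=2, col=1):
  Distance 0: (row=3, col=1)
  Distance 1: (row=2, col=1), (row=3, col=0), (row=3, col=2), (row=4, col=1)  <- goal reached here
One shortest path (1 moves): (row=3, col=1) -> (row=2, col=1)

Answer: Shortest path length: 1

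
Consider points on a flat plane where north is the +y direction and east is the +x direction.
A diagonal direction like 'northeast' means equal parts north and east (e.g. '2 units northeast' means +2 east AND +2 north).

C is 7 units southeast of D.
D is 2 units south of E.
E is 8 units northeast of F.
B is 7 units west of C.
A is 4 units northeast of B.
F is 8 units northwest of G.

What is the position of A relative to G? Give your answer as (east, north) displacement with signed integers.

Answer: A is at (east=4, north=11) relative to G.

Derivation:
Place G at the origin (east=0, north=0).
  F is 8 units northwest of G: delta (east=-8, north=+8); F at (east=-8, north=8).
  E is 8 units northeast of F: delta (east=+8, north=+8); E at (east=0, north=16).
  D is 2 units south of E: delta (east=+0, north=-2); D at (east=0, north=14).
  C is 7 units southeast of D: delta (east=+7, north=-7); C at (east=7, north=7).
  B is 7 units west of C: delta (east=-7, north=+0); B at (east=0, north=7).
  A is 4 units northeast of B: delta (east=+4, north=+4); A at (east=4, north=11).
Therefore A relative to G: (east=4, north=11).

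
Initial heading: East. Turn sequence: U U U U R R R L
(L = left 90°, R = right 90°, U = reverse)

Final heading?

Answer: Final heading: West

Derivation:
Start: East
  U (U-turn (180°)) -> West
  U (U-turn (180°)) -> East
  U (U-turn (180°)) -> West
  U (U-turn (180°)) -> East
  R (right (90° clockwise)) -> South
  R (right (90° clockwise)) -> West
  R (right (90° clockwise)) -> North
  L (left (90° counter-clockwise)) -> West
Final: West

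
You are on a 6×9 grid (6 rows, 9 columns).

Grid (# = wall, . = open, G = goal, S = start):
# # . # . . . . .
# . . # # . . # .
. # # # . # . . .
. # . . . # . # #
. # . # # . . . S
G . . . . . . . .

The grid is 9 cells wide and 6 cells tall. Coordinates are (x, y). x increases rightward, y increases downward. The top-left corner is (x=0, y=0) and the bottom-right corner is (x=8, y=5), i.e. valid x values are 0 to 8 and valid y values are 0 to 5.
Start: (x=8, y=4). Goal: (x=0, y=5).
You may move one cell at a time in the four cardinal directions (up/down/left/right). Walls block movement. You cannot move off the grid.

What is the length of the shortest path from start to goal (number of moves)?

Answer: Shortest path length: 9

Derivation:
BFS from (x=8, y=4) until reaching (x=0, y=5):
  Distance 0: (x=8, y=4)
  Distance 1: (x=7, y=4), (x=8, y=5)
  Distance 2: (x=6, y=4), (x=7, y=5)
  Distance 3: (x=6, y=3), (x=5, y=4), (x=6, y=5)
  Distance 4: (x=6, y=2), (x=5, y=5)
  Distance 5: (x=6, y=1), (x=7, y=2), (x=4, y=5)
  Distance 6: (x=6, y=0), (x=5, y=1), (x=8, y=2), (x=3, y=5)
  Distance 7: (x=5, y=0), (x=7, y=0), (x=8, y=1), (x=2, y=5)
  Distance 8: (x=4, y=0), (x=8, y=0), (x=2, y=4), (x=1, y=5)
  Distance 9: (x=2, y=3), (x=0, y=5)  <- goal reached here
One shortest path (9 moves): (x=8, y=4) -> (x=7, y=4) -> (x=6, y=4) -> (x=5, y=4) -> (x=5, y=5) -> (x=4, y=5) -> (x=3, y=5) -> (x=2, y=5) -> (x=1, y=5) -> (x=0, y=5)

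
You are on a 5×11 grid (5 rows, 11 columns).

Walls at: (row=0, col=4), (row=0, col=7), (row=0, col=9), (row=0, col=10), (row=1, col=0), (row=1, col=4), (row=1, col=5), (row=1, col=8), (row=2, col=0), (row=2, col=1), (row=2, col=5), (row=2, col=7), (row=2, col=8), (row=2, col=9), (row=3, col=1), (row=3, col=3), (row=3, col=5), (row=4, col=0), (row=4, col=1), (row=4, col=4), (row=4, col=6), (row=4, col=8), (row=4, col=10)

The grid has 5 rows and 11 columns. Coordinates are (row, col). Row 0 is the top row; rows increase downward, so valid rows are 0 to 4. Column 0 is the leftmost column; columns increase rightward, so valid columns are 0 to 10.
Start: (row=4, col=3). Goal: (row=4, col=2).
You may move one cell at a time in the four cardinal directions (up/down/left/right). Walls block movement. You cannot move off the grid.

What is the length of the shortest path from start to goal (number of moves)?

BFS from (row=4, col=3) until reaching (row=4, col=2):
  Distance 0: (row=4, col=3)
  Distance 1: (row=4, col=2)  <- goal reached here
One shortest path (1 moves): (row=4, col=3) -> (row=4, col=2)

Answer: Shortest path length: 1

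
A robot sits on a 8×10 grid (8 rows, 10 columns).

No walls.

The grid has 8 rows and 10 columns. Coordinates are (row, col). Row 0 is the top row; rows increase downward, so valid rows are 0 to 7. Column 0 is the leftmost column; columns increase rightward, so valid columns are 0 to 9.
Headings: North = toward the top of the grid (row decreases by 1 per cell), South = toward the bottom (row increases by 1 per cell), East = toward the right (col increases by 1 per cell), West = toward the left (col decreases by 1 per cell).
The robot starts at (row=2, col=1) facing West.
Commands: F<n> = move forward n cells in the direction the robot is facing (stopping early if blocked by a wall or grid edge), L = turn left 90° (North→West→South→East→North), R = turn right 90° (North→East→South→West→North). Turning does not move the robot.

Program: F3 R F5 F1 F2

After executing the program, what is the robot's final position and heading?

Start: (row=2, col=1), facing West
  F3: move forward 1/3 (blocked), now at (row=2, col=0)
  R: turn right, now facing North
  F5: move forward 2/5 (blocked), now at (row=0, col=0)
  F1: move forward 0/1 (blocked), now at (row=0, col=0)
  F2: move forward 0/2 (blocked), now at (row=0, col=0)
Final: (row=0, col=0), facing North

Answer: Final position: (row=0, col=0), facing North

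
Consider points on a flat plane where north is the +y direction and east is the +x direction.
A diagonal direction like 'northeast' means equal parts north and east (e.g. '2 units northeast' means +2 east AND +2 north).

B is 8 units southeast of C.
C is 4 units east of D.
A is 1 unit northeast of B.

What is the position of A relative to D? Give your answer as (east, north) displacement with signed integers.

Place D at the origin (east=0, north=0).
  C is 4 units east of D: delta (east=+4, north=+0); C at (east=4, north=0).
  B is 8 units southeast of C: delta (east=+8, north=-8); B at (east=12, north=-8).
  A is 1 unit northeast of B: delta (east=+1, north=+1); A at (east=13, north=-7).
Therefore A relative to D: (east=13, north=-7).

Answer: A is at (east=13, north=-7) relative to D.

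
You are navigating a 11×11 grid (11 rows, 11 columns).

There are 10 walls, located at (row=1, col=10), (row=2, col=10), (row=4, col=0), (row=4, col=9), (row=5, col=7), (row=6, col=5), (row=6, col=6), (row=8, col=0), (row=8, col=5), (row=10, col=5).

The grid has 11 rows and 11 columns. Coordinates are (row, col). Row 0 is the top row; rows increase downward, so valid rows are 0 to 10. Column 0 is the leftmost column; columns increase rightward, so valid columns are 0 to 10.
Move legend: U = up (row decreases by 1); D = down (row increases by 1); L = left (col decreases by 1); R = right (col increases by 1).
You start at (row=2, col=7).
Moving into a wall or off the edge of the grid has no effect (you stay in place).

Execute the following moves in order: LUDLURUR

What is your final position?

Start: (row=2, col=7)
  L (left): (row=2, col=7) -> (row=2, col=6)
  U (up): (row=2, col=6) -> (row=1, col=6)
  D (down): (row=1, col=6) -> (row=2, col=6)
  L (left): (row=2, col=6) -> (row=2, col=5)
  U (up): (row=2, col=5) -> (row=1, col=5)
  R (right): (row=1, col=5) -> (row=1, col=6)
  U (up): (row=1, col=6) -> (row=0, col=6)
  R (right): (row=0, col=6) -> (row=0, col=7)
Final: (row=0, col=7)

Answer: Final position: (row=0, col=7)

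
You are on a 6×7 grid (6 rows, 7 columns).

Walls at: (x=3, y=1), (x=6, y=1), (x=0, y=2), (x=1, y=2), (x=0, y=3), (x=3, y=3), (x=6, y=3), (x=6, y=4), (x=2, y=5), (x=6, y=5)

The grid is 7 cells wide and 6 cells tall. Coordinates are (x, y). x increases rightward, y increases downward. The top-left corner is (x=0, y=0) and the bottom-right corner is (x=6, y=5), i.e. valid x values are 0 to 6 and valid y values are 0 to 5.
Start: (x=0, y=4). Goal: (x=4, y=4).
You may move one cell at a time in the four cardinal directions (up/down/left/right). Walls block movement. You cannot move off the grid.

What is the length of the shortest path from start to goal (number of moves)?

Answer: Shortest path length: 4

Derivation:
BFS from (x=0, y=4) until reaching (x=4, y=4):
  Distance 0: (x=0, y=4)
  Distance 1: (x=1, y=4), (x=0, y=5)
  Distance 2: (x=1, y=3), (x=2, y=4), (x=1, y=5)
  Distance 3: (x=2, y=3), (x=3, y=4)
  Distance 4: (x=2, y=2), (x=4, y=4), (x=3, y=5)  <- goal reached here
One shortest path (4 moves): (x=0, y=4) -> (x=1, y=4) -> (x=2, y=4) -> (x=3, y=4) -> (x=4, y=4)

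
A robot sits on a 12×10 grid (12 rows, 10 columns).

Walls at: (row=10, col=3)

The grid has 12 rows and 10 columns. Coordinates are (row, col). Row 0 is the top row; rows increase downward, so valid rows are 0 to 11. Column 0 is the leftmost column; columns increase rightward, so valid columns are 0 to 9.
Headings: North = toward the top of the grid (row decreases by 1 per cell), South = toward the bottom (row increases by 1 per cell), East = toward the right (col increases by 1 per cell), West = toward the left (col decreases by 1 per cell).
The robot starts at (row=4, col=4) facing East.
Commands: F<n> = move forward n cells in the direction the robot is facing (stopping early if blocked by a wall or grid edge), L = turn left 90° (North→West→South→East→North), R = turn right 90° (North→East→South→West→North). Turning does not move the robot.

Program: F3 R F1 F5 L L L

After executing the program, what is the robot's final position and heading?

Answer: Final position: (row=10, col=7), facing West

Derivation:
Start: (row=4, col=4), facing East
  F3: move forward 3, now at (row=4, col=7)
  R: turn right, now facing South
  F1: move forward 1, now at (row=5, col=7)
  F5: move forward 5, now at (row=10, col=7)
  L: turn left, now facing East
  L: turn left, now facing North
  L: turn left, now facing West
Final: (row=10, col=7), facing West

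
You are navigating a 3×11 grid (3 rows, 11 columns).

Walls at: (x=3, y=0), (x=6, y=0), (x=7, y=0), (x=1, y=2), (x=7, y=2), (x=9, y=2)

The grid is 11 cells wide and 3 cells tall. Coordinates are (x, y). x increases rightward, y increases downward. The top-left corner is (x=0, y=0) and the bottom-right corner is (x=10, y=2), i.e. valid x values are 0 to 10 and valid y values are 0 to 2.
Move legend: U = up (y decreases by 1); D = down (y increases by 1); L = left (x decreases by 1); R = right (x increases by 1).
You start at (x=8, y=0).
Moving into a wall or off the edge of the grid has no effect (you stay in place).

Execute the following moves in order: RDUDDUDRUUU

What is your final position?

Answer: Final position: (x=10, y=0)

Derivation:
Start: (x=8, y=0)
  R (right): (x=8, y=0) -> (x=9, y=0)
  D (down): (x=9, y=0) -> (x=9, y=1)
  U (up): (x=9, y=1) -> (x=9, y=0)
  D (down): (x=9, y=0) -> (x=9, y=1)
  D (down): blocked, stay at (x=9, y=1)
  U (up): (x=9, y=1) -> (x=9, y=0)
  D (down): (x=9, y=0) -> (x=9, y=1)
  R (right): (x=9, y=1) -> (x=10, y=1)
  U (up): (x=10, y=1) -> (x=10, y=0)
  U (up): blocked, stay at (x=10, y=0)
  U (up): blocked, stay at (x=10, y=0)
Final: (x=10, y=0)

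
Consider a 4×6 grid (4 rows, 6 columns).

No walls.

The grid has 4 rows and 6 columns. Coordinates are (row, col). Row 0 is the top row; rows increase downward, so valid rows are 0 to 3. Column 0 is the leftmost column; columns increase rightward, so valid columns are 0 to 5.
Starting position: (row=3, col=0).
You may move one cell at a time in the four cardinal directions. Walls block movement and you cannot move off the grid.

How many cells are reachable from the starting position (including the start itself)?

BFS flood-fill from (row=3, col=0):
  Distance 0: (row=3, col=0)
  Distance 1: (row=2, col=0), (row=3, col=1)
  Distance 2: (row=1, col=0), (row=2, col=1), (row=3, col=2)
  Distance 3: (row=0, col=0), (row=1, col=1), (row=2, col=2), (row=3, col=3)
  Distance 4: (row=0, col=1), (row=1, col=2), (row=2, col=3), (row=3, col=4)
  Distance 5: (row=0, col=2), (row=1, col=3), (row=2, col=4), (row=3, col=5)
  Distance 6: (row=0, col=3), (row=1, col=4), (row=2, col=5)
  Distance 7: (row=0, col=4), (row=1, col=5)
  Distance 8: (row=0, col=5)
Total reachable: 24 (grid has 24 open cells total)

Answer: Reachable cells: 24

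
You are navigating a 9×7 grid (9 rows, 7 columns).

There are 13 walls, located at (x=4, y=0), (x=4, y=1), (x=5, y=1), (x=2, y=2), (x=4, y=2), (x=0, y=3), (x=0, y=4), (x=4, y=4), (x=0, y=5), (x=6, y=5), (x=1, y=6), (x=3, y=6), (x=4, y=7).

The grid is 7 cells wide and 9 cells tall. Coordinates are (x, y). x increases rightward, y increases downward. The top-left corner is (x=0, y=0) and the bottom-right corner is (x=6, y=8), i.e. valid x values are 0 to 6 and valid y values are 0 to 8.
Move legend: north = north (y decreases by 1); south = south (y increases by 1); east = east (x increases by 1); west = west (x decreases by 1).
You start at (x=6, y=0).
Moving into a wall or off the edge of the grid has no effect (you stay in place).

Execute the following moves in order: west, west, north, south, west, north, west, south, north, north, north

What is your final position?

Answer: Final position: (x=5, y=0)

Derivation:
Start: (x=6, y=0)
  west (west): (x=6, y=0) -> (x=5, y=0)
  west (west): blocked, stay at (x=5, y=0)
  north (north): blocked, stay at (x=5, y=0)
  south (south): blocked, stay at (x=5, y=0)
  west (west): blocked, stay at (x=5, y=0)
  north (north): blocked, stay at (x=5, y=0)
  west (west): blocked, stay at (x=5, y=0)
  south (south): blocked, stay at (x=5, y=0)
  [×3]north (north): blocked, stay at (x=5, y=0)
Final: (x=5, y=0)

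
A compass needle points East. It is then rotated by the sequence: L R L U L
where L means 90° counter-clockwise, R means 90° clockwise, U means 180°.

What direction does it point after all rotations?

Start: East
  L (left (90° counter-clockwise)) -> North
  R (right (90° clockwise)) -> East
  L (left (90° counter-clockwise)) -> North
  U (U-turn (180°)) -> South
  L (left (90° counter-clockwise)) -> East
Final: East

Answer: Final heading: East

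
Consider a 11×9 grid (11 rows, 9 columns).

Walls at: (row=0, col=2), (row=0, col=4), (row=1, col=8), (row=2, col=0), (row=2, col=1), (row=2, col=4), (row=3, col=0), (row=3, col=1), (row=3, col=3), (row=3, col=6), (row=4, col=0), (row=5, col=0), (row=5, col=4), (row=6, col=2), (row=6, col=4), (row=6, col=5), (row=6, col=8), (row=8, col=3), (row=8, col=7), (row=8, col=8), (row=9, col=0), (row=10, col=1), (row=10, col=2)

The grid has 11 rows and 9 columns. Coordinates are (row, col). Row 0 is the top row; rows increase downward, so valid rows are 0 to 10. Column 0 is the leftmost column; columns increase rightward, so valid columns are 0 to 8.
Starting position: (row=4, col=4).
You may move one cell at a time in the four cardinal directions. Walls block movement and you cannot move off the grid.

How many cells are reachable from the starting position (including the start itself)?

BFS flood-fill from (row=4, col=4):
  Distance 0: (row=4, col=4)
  Distance 1: (row=3, col=4), (row=4, col=3), (row=4, col=5)
  Distance 2: (row=3, col=5), (row=4, col=2), (row=4, col=6), (row=5, col=3), (row=5, col=5)
  Distance 3: (row=2, col=5), (row=3, col=2), (row=4, col=1), (row=4, col=7), (row=5, col=2), (row=5, col=6), (row=6, col=3)
  Distance 4: (row=1, col=5), (row=2, col=2), (row=2, col=6), (row=3, col=7), (row=4, col=8), (row=5, col=1), (row=5, col=7), (row=6, col=6), (row=7, col=3)
  Distance 5: (row=0, col=5), (row=1, col=2), (row=1, col=4), (row=1, col=6), (row=2, col=3), (row=2, col=7), (row=3, col=8), (row=5, col=8), (row=6, col=1), (row=6, col=7), (row=7, col=2), (row=7, col=4), (row=7, col=6)
  Distance 6: (row=0, col=6), (row=1, col=1), (row=1, col=3), (row=1, col=7), (row=2, col=8), (row=6, col=0), (row=7, col=1), (row=7, col=5), (row=7, col=7), (row=8, col=2), (row=8, col=4), (row=8, col=6)
  Distance 7: (row=0, col=1), (row=0, col=3), (row=0, col=7), (row=1, col=0), (row=7, col=0), (row=7, col=8), (row=8, col=1), (row=8, col=5), (row=9, col=2), (row=9, col=4), (row=9, col=6)
  Distance 8: (row=0, col=0), (row=0, col=8), (row=8, col=0), (row=9, col=1), (row=9, col=3), (row=9, col=5), (row=9, col=7), (row=10, col=4), (row=10, col=6)
  Distance 9: (row=9, col=8), (row=10, col=3), (row=10, col=5), (row=10, col=7)
  Distance 10: (row=10, col=8)
Total reachable: 75 (grid has 76 open cells total)

Answer: Reachable cells: 75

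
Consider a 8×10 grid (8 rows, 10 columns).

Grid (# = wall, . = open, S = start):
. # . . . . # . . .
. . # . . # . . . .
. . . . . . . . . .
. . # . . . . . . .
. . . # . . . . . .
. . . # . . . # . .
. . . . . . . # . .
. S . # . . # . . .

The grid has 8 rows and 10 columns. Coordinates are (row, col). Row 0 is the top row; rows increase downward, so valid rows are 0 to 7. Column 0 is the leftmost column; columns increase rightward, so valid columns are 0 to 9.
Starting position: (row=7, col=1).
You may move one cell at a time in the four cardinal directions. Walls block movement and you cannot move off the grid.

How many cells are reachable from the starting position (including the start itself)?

BFS flood-fill from (row=7, col=1):
  Distance 0: (row=7, col=1)
  Distance 1: (row=6, col=1), (row=7, col=0), (row=7, col=2)
  Distance 2: (row=5, col=1), (row=6, col=0), (row=6, col=2)
  Distance 3: (row=4, col=1), (row=5, col=0), (row=5, col=2), (row=6, col=3)
  Distance 4: (row=3, col=1), (row=4, col=0), (row=4, col=2), (row=6, col=4)
  Distance 5: (row=2, col=1), (row=3, col=0), (row=5, col=4), (row=6, col=5), (row=7, col=4)
  Distance 6: (row=1, col=1), (row=2, col=0), (row=2, col=2), (row=4, col=4), (row=5, col=5), (row=6, col=6), (row=7, col=5)
  Distance 7: (row=1, col=0), (row=2, col=3), (row=3, col=4), (row=4, col=5), (row=5, col=6)
  Distance 8: (row=0, col=0), (row=1, col=3), (row=2, col=4), (row=3, col=3), (row=3, col=5), (row=4, col=6)
  Distance 9: (row=0, col=3), (row=1, col=4), (row=2, col=5), (row=3, col=6), (row=4, col=7)
  Distance 10: (row=0, col=2), (row=0, col=4), (row=2, col=6), (row=3, col=7), (row=4, col=8)
  Distance 11: (row=0, col=5), (row=1, col=6), (row=2, col=7), (row=3, col=8), (row=4, col=9), (row=5, col=8)
  Distance 12: (row=1, col=7), (row=2, col=8), (row=3, col=9), (row=5, col=9), (row=6, col=8)
  Distance 13: (row=0, col=7), (row=1, col=8), (row=2, col=9), (row=6, col=9), (row=7, col=8)
  Distance 14: (row=0, col=8), (row=1, col=9), (row=7, col=7), (row=7, col=9)
  Distance 15: (row=0, col=9)
Total reachable: 69 (grid has 69 open cells total)

Answer: Reachable cells: 69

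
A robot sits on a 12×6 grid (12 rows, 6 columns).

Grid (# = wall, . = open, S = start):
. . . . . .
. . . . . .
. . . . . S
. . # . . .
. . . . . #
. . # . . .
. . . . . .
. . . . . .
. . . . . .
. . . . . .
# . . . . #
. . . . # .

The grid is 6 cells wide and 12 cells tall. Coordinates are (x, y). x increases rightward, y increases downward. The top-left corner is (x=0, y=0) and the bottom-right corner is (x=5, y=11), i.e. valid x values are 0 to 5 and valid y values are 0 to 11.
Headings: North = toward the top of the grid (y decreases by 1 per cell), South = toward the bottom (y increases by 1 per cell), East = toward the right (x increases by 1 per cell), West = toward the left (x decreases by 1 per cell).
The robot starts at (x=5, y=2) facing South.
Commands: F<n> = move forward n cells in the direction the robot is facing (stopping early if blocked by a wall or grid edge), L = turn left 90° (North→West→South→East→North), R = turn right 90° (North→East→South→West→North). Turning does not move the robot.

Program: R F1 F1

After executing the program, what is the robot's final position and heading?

Start: (x=5, y=2), facing South
  R: turn right, now facing West
  F1: move forward 1, now at (x=4, y=2)
  F1: move forward 1, now at (x=3, y=2)
Final: (x=3, y=2), facing West

Answer: Final position: (x=3, y=2), facing West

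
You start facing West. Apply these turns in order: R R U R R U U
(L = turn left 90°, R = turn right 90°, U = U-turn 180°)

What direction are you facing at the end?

Start: West
  R (right (90° clockwise)) -> North
  R (right (90° clockwise)) -> East
  U (U-turn (180°)) -> West
  R (right (90° clockwise)) -> North
  R (right (90° clockwise)) -> East
  U (U-turn (180°)) -> West
  U (U-turn (180°)) -> East
Final: East

Answer: Final heading: East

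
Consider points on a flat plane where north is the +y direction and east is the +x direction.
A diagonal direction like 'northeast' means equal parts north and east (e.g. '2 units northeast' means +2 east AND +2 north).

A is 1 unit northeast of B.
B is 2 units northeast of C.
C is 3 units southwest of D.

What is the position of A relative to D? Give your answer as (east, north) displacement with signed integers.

Place D at the origin (east=0, north=0).
  C is 3 units southwest of D: delta (east=-3, north=-3); C at (east=-3, north=-3).
  B is 2 units northeast of C: delta (east=+2, north=+2); B at (east=-1, north=-1).
  A is 1 unit northeast of B: delta (east=+1, north=+1); A at (east=0, north=0).
Therefore A relative to D: (east=0, north=0).

Answer: A is at (east=0, north=0) relative to D.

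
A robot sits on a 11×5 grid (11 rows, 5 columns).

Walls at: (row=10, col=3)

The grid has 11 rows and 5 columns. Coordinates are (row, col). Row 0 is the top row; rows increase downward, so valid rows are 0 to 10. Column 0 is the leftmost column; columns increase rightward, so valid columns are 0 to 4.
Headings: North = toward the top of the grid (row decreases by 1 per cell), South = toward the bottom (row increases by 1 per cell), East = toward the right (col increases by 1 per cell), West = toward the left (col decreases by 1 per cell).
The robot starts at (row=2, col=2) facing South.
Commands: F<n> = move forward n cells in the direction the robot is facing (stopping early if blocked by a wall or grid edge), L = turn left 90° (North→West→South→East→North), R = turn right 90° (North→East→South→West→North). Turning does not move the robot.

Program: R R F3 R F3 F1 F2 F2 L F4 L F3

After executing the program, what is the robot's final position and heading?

Start: (row=2, col=2), facing South
  R: turn right, now facing West
  R: turn right, now facing North
  F3: move forward 2/3 (blocked), now at (row=0, col=2)
  R: turn right, now facing East
  F3: move forward 2/3 (blocked), now at (row=0, col=4)
  F1: move forward 0/1 (blocked), now at (row=0, col=4)
  F2: move forward 0/2 (blocked), now at (row=0, col=4)
  F2: move forward 0/2 (blocked), now at (row=0, col=4)
  L: turn left, now facing North
  F4: move forward 0/4 (blocked), now at (row=0, col=4)
  L: turn left, now facing West
  F3: move forward 3, now at (row=0, col=1)
Final: (row=0, col=1), facing West

Answer: Final position: (row=0, col=1), facing West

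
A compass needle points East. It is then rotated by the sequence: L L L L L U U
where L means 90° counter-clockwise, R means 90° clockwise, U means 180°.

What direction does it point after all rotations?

Start: East
  L (left (90° counter-clockwise)) -> North
  L (left (90° counter-clockwise)) -> West
  L (left (90° counter-clockwise)) -> South
  L (left (90° counter-clockwise)) -> East
  L (left (90° counter-clockwise)) -> North
  U (U-turn (180°)) -> South
  U (U-turn (180°)) -> North
Final: North

Answer: Final heading: North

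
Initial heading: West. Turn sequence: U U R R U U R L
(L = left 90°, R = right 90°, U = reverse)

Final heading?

Answer: Final heading: East

Derivation:
Start: West
  U (U-turn (180°)) -> East
  U (U-turn (180°)) -> West
  R (right (90° clockwise)) -> North
  R (right (90° clockwise)) -> East
  U (U-turn (180°)) -> West
  U (U-turn (180°)) -> East
  R (right (90° clockwise)) -> South
  L (left (90° counter-clockwise)) -> East
Final: East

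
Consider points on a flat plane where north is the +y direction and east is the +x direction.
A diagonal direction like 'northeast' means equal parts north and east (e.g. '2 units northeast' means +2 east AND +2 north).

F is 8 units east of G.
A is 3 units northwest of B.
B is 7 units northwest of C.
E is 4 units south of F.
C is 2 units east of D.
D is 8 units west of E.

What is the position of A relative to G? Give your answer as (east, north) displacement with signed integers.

Answer: A is at (east=-8, north=6) relative to G.

Derivation:
Place G at the origin (east=0, north=0).
  F is 8 units east of G: delta (east=+8, north=+0); F at (east=8, north=0).
  E is 4 units south of F: delta (east=+0, north=-4); E at (east=8, north=-4).
  D is 8 units west of E: delta (east=-8, north=+0); D at (east=0, north=-4).
  C is 2 units east of D: delta (east=+2, north=+0); C at (east=2, north=-4).
  B is 7 units northwest of C: delta (east=-7, north=+7); B at (east=-5, north=3).
  A is 3 units northwest of B: delta (east=-3, north=+3); A at (east=-8, north=6).
Therefore A relative to G: (east=-8, north=6).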